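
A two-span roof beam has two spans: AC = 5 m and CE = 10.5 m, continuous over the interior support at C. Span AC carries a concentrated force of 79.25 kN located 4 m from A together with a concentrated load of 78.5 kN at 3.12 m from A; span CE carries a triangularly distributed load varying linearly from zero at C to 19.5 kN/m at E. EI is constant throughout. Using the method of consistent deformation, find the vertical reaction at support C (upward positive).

Insert a hinge at C; M_C is the redundant, and each span becomes simply supported.
Discontinuity in slope at C on the released structure — sum the simple-span end rotations:
  span AC: point load 79.25 at a = 4: Pab(L + a)/(6LEI) = 95.1/EI
  span AC: point load 78.5 at a = 3.12: Pab(L + a)/(6LEI) = 124.6/EI
  span CE: triangular load, peak 19.5: 7w₀L³/(360EI) = 438.9/EI
  relative rotation θ_0 = (219.7 + 438.9)/EI = 658.7/EI
A unit hogging moment at C produces rotation L₁/(3EI) + L₂/(3EI) = 5.167/EI.
Compatibility: M_C·(L₁+L₂)/(3EI) = θ_0, giving M_C = 127.5 kN·m (hogging).
Span AC, ΣM about A with M_C applied at C: R_C^{AC}·5 = 561.9 + 127.5, so R_C^{AC} = 137.9 kN and R_A = 157.8 − 137.9 = 19.87 kN.
Span CE, ΣM about E: R_C^{CE}·10.5 = 358.3 + 127.5, so R_C^{CE} = 46.27 kN and R_E = 102.4 − 46.27 = 56.11 kN.
R_C = 137.9 + 46.27 = 184.1 kN.

R_C = 184.1 kN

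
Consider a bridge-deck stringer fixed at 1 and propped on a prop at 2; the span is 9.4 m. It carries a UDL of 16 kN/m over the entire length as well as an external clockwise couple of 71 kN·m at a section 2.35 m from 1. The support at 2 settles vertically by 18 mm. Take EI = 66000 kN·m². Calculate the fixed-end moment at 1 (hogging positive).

Remove the prop at 2; the released (primary) structure is a cantilever built in at 1.
Free-end deflection of the primary structure under the applied loading (downward +):
  UDL 16: wL⁴/(8EI) = 15615/EI
  clockwise couple 71 at a = 2.35: M₀a(2L − a)/(2EI) = 1372/EI
  δ_0 = 16987/EI
Flexibility coefficient — unit upward force at 2: δ_{22} = L³/(3EI) = 276.9/EI.
With EI = 66000 kN·m²: δ_0 = 0.25738 m and δ_{22} = 0.004195 m/kN.
Compatibility — the beam at 2 must follow the support down by 0.018 m: δ_0 − R_2·δ_{22} = 0.018, so R_2 = (0.25738 − 0.018)/0.004195 = 57.07 kN.
Moment equilibrium about 1: M_1 = Σ(load moments about 1) − R_2·L = 777.9 − 57.07×9.4 = 241.5 kN·m.

M_1 = 241.5 kN·m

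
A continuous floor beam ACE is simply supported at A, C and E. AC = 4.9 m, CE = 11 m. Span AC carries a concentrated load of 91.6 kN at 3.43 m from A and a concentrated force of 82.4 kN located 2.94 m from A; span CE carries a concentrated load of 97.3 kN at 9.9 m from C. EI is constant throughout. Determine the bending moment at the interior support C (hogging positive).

Release continuity at C by inserting a hinge; the redundant is the internal moment M_C. The primary structure is two simply-supported spans AC and CE.
Discontinuity in slope at C on the released structure — sum the simple-span end rotations:
  span AC: point load 91.6 at a = 3.43: Pab(L + a)/(6LEI) = 130.9/EI
  span AC: point load 82.4 at a = 2.94: Pab(L + a)/(6LEI) = 126.6/EI
  span CE: point load 97.3 at a = 9.9: Pab(L + b)/(6LEI) = 194.3/EI
  relative rotation θ_0 = (257.5 + 194.3)/EI = 451.7/EI
A unit hogging moment at C produces rotation L₁/(3EI) + L₂/(3EI) = 5.3/EI.
Slope continuity at C: θ_0 = M_C·5.3/EI, so M_C = 451.7/5.3 = 85.23 kN·m (hogging).

M_C = 85.23 kN·m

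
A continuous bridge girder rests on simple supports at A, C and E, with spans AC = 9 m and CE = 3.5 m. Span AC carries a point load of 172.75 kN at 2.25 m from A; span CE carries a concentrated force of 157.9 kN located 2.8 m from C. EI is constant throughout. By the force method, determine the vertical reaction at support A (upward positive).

Release continuity at C by inserting a hinge; the redundant is the internal moment M_C. The primary structure is two simply-supported spans AC and CE.
Discontinuity in slope at C on the released structure — sum the simple-span end rotations:
  span AC: point load 172.75 at a = 2.25: Pab(L + a)/(6LEI) = 546.6/EI
  span CE: point load 157.9 at a = 2.8: Pab(L + b)/(6LEI) = 61.9/EI
  relative rotation θ_0 = (546.6 + 61.9)/EI = 608.5/EI
A unit hogging moment at C produces rotation L₁/(3EI) + L₂/(3EI) = 4.167/EI.
Compatibility: M_C·(L₁+L₂)/(3EI) = θ_0, giving M_C = 146 kN·m (hogging).
Span AC, ΣM about A with M_C applied at C: R_C^{AC}·9 = 388.7 + 146, so R_C^{AC} = 59.41 kN and R_A = 172.8 − 59.41 = 113.3 kN.

R_A = 113.3 kN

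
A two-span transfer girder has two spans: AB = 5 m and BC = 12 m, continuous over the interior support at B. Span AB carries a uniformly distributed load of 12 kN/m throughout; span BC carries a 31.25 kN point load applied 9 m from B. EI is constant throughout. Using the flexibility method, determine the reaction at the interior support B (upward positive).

Take M_B as the redundant. Released structure: two simple spans AB and BC with a hinge at B.
End slopes at the hinge B, treating each span as simply supported:
  span AB: UDL 12: wL³/(24EI) = 62.5/EI
  span BC: point load 31.25 at a = 9: Pab(L + b)/(6LEI) = 175.8/EI
  relative rotation θ_0 = (62.5 + 175.8)/EI = 238.3/EI
A unit hogging moment at B produces rotation L₁/(3EI) + L₂/(3EI) = 5.667/EI.
Slope continuity at B: θ_0 = M_B·5.667/EI, so M_B = 238.3/5.667 = 42.05 kN·m (hogging).
Span AB, ΣM about A with M_B applied at B: R_B^{AB}·5 = 150 + 42.05, so R_B^{AB} = 38.41 kN and R_A = 60 − 38.41 = 21.59 kN.
Span BC, ΣM about C: R_B^{BC}·12 = 93.75 + 42.05, so R_B^{BC} = 11.32 kN and R_C = 31.25 − 11.32 = 19.93 kN.
R_B = 38.41 + 11.32 = 49.73 kN.

R_B = 49.73 kN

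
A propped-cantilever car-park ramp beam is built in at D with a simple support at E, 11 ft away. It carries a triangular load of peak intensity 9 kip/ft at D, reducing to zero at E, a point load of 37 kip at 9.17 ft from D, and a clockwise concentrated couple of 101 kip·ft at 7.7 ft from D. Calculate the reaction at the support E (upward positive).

R_E = 50.29 kip

Remove the prop at E; the released (primary) structure is a cantilever built in at D.
Free-end deflection of the primary structure under the applied loading (downward +):
  triangular load, peak 9 at the fixed end: w₀L⁴/(30EI) = 4392/EI
  point load 37 at a = 9.17: Pa²(3L − a)/(6EI) = 12357/EI
  clockwise couple 101 at a = 7.7: M₀a(2L − a)/(2EI) = 5561/EI
  δ_0 = 22310/EI
Tip deflection under a unit load at E: L³/(3EI) = 443.7/EI.
The prop prevents deflection at E: R_E = δ_0/δ_{EE} = 22310/443.7 = 50.29 kip.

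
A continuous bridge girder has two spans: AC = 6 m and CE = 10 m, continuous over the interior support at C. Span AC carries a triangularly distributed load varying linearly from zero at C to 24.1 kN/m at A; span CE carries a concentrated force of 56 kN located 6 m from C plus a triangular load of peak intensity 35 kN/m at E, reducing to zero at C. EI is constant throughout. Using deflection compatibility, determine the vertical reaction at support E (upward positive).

Take M_C as the redundant. Released structure: two simple spans AC and CE with a hinge at C.
End slopes at the hinge C, treating each span as simply supported:
  span AC: triangular load, peak 24.1: 7w₀L³/(360EI) = 101.2/EI
  span CE: point load 56 at a = 6: Pab(L + b)/(6LEI) = 313.6/EI
  span CE: triangular load, peak 35: 7w₀L³/(360EI) = 680.6/EI
  relative rotation θ_0 = (101.2 + 994.2)/EI = 1095/EI
A unit hogging moment at C produces rotation L₁/(3EI) + L₂/(3EI) = 5.333/EI.
Slope continuity at C: θ_0 = M_C·5.333/EI, so M_C = 1095/5.333 = 205.4 kN·m (hogging).
Span CE, ΣM about E: R_C^{CE}·10 = 807.3 + 205.4, so R_C^{CE} = 101.3 kN and R_E = 231 − 101.3 = 129.7 kN.

R_E = 129.7 kN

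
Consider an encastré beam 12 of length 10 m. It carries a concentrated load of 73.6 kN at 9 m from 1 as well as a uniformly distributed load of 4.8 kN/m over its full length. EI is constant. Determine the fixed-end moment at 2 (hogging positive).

M_2 = 99.62 kN·m

Release both end moments; the primary structure is a simply-supported span 12 with redundants M_1 and M_2.
Simple-span end rotations at 1 and 2 under the given loads:
  at 1: point load 73.6 at a = 9: Pab(L + b)/(6LEI) = 121.4/EI
  at 2: point load 73.6 at a = 9: Pab(L + a)/(6LEI) = 209.8/EI
  at 1: UDL 4.8: wL³/(24EI) = 200/EI
  at 2: UDL 4.8: wL³/(24EI) = 200/EI
  θ_10 = 321.4/EI,  θ_20 = 409.8/EI
Flexibility coefficients: a unit moment at one end gives L/(3EI) there and L/(6EI) at the far end, so f₁₁ = f₂₂ = 3.333/EI and f₁₂ = f₂₁ = 1.667/EI.
Compatibility — zero rotation at each built-in end:
  3.333 M_1 + 1.667 M_2 = 321.4
  1.667 M_1 + 3.333 M_2 = 409.8
Solving the pair gives M_1 = 46.62 kN·m and M_2 = 99.62 kN·m (hogging).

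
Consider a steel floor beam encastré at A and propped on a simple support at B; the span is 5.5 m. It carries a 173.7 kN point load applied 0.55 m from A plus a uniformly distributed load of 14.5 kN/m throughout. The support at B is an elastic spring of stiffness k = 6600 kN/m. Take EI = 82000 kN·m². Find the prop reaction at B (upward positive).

R_B = 26.49 kN

Choose R_B as the redundant. The primary structure is the cantilever fixed at A.
Deflection at B on the released cantilever, summing each load's contribution:
  point load 173.7 at a = 0.55: Pa²(3L − a)/(6EI) = 139.7/EI
  UDL 14.5: wL⁴/(8EI) = 1659/EI
  δ_0 = 1798/EI
Flexibility coefficient — unit upward force at B: δ_{BB} = L³/(3EI) = 55.46/EI.
With EI = 82000 kN·m²: δ_0 = 0.02193 m and δ_{BB} = 0.000676 m/kN.
Compatibility — the spring shortens by R_B/k under the reaction it provides: δ_0 − R_B·δ_{BB} = R_B/k. With 1/k = 0.000152 m/kN, R_B = δ_0 / (δ_{BB} + 1/k) = 0.02193 / (0.000676 + 0.000152) = 26.49 kN.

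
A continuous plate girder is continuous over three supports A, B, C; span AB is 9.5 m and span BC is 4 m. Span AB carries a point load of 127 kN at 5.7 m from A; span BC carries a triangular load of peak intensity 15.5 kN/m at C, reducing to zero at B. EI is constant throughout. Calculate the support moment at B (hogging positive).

Take M_B as the redundant. Released structure: two simple spans AB and BC with a hinge at B.
Discontinuity in slope at B on the released structure — sum the simple-span end rotations:
  span AB: point load 127 at a = 5.7: Pab(L + a)/(6LEI) = 733.6/EI
  span BC: triangular load, peak 15.5: 7w₀L³/(360EI) = 19.29/EI
  relative rotation θ_0 = (733.6 + 19.29)/EI = 752.8/EI
A unit hogging moment at B produces rotation L₁/(3EI) + L₂/(3EI) = 4.5/EI.
Compatibility: M_B·(L₁+L₂)/(3EI) = θ_0, giving M_B = 167.3 kN·m (hogging).

M_B = 167.3 kN·m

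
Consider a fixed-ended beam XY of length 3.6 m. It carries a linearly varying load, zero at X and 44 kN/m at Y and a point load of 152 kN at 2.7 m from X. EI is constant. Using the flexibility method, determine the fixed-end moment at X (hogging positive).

Take the two fixed-end moments M_X, M_Y as redundants; the released structure is the simple span XY.
On the primary (simply-supported) span, the end slopes from the loading are:
  at X: triangular load, peak 44: 7w₀L³/(360EI) = 39.92/EI
  at Y: triangular load, peak 44: w₀L³/(45EI) = 45.62/EI
  at X: point load 152 at a = 2.7: Pab(L + b)/(6LEI) = 76.95/EI
  at Y: point load 152 at a = 2.7: Pab(L + a)/(6LEI) = 107.7/EI
  θ_X0 = 116.9/EI,  θ_Y0 = 153.3/EI
Flexibility coefficients: a unit moment at one end gives L/(3EI) there and L/(6EI) at the far end, so f₁₁ = f₂₂ = 1.2/EI and f₁₂ = f₂₁ = 0.6/EI.
Compatibility — zero rotation at each built-in end:
  1.2 M_X + 0.6 M_Y = 116.9
  0.6 M_X + 1.2 M_Y = 153.3
Solving the pair gives M_X = 44.66 kN·m and M_Y = 105.5 kN·m (hogging).

M_X = 44.66 kN·m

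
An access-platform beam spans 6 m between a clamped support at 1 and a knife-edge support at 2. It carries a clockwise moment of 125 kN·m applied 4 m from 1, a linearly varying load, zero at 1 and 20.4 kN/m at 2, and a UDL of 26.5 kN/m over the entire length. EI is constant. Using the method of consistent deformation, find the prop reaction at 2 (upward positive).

R_2 = 121.1 kN

Choose R_2 as the redundant. The primary structure is the cantilever fixed at 1.
Deflection at 2 on the released cantilever, summing each load's contribution:
  clockwise couple 125 at a = 4: M₀a(2L − a)/(2EI) = 2000/EI
  triangular load, peak 20.4 at the free end: 11w₀L⁴/(120EI) = 2424/EI
  UDL 26.5: wL⁴/(8EI) = 4293/EI
  δ_0 = 8717/EI
Tip deflection under a unit load at 2: L³/(3EI) = 72/EI.
The prop prevents deflection at 2: R_2 = δ_0/δ_{22} = 8717/72 = 121.1 kN.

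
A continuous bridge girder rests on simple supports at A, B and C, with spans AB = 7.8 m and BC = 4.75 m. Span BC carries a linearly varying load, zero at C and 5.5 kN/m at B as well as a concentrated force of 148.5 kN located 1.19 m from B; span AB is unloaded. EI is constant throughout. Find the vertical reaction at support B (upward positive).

R_B = 135.9 kN

Insert a hinge at B; M_B is the redundant, and each span becomes simply supported.
Discontinuity in slope at B on the released structure — sum the simple-span end rotations:
  span BC: triangular load, peak 5.5: w₀L³/(45EI) = 13.1/EI
  span BC: point load 148.5 at a = 1.19: Pab(L + b)/(6LEI) = 183.4/EI
  relative rotation θ_0 = (0 + 196.5)/EI = 196.5/EI
A unit hogging moment at B produces rotation L₁/(3EI) + L₂/(3EI) = 4.183/EI.
Slope continuity at B: θ_0 = M_B·4.183/EI, so M_B = 196.5/4.183 = 46.98 kN·m (hogging).
Span AB, ΣM about A with M_B applied at B: R_B^{AB}·7.8 = 0 + 46.98, so R_B^{AB} = 6.023 kN and R_A = 0 − 6.023 = -6.023 kN.
Span BC, ΣM about C: R_B^{BC}·4.75 = 570 + 46.98, so R_B^{BC} = 129.9 kN and R_C = 161.6 − 129.9 = 31.67 kN.
R_B = 6.023 + 129.9 = 135.9 kN.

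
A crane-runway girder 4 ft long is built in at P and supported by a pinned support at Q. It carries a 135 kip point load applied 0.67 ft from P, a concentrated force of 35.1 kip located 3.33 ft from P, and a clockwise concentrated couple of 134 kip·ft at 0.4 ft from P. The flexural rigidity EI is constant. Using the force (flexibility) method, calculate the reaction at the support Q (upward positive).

Take the reaction at Q as the redundant and release it; the primary structure is a cantilever fixed at P.
Deflection at Q on the released cantilever, summing each load's contribution:
  point load 135 at a = 0.67: Pa²(3L − a)/(6EI) = 114.4/EI
  point load 35.1 at a = 3.33: Pa²(3L − a)/(6EI) = 562.4/EI
  clockwise couple 134 at a = 0.4: M₀a(2L − a)/(2EI) = 203.7/EI
  δ_0 = 880.5/EI
Tip deflection under a unit load at Q: L³/(3EI) = 21.33/EI.
Compatibility at Q: δ_0 − R_Q·δ_{QQ} = 0, so R_Q = 880.5/21.33 = 41.28 kip.

R_Q = 41.28 kip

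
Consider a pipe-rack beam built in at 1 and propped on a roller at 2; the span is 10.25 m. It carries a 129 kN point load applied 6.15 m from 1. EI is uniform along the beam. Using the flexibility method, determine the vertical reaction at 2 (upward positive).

Take the reaction at 2 as the redundant and release it; the primary structure is a cantilever fixed at 1.
Downward deflection at the released point 2 due to the loads:
  point load 129 at a = 6.15: Pa²(3L − a)/(6EI) = 20004/EI
Flexibility coefficient — unit upward force at 2: δ_{22} = L³/(3EI) = 359/EI.
Compatibility at 2: δ_0 − R_2·δ_{22} = 0, so R_2 = 20004/359 = 55.73 kN.

R_2 = 55.73 kN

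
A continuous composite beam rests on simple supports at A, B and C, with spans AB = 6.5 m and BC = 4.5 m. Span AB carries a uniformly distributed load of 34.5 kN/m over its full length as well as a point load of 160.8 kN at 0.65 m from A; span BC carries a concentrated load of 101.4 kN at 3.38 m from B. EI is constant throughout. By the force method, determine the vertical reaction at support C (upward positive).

R_C = 40.6 kN

Take M_B as the redundant. Released structure: two simple spans AB and BC with a hinge at B.
Discontinuity in slope at B on the released structure — sum the simple-span end rotations:
  span AB: UDL 34.5: wL³/(24EI) = 394.8/EI
  span AB: point load 160.8 at a = 0.65: Pab(L + a)/(6LEI) = 112.1/EI
  span BC: point load 101.4 at a = 3.38: Pab(L + b)/(6LEI) = 79.9/EI
  relative rotation θ_0 = (506.9 + 79.9)/EI = 586.8/EI
A unit hogging moment at B produces rotation L₁/(3EI) + L₂/(3EI) = 3.667/EI.
Slope continuity at B: θ_0 = M_B·3.667/EI, so M_B = 586.8/3.667 = 160 kN·m (hogging).
Span BC, ΣM about C: R_B^{BC}·4.5 = 113.6 + 160, so R_B^{BC} = 60.8 kN and R_C = 101.4 − 60.8 = 40.6 kN.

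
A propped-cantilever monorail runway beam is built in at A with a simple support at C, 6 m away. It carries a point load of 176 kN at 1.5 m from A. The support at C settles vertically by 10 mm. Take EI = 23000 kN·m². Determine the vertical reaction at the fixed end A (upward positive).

R_A = 164.1 kN

Take the reaction at C as the redundant and release it; the primary structure is a cantilever fixed at A.
Free-end deflection of the primary structure under the applied loading (downward +):
  point load 176 at a = 1.5: Pa²(3L − a)/(6EI) = 1089/EI
Flexibility coefficient — unit upward force at C: δ_{CC} = L³/(3EI) = 72/EI.
With EI = 23000 kN·m²: δ_0 = 0.047348 m and δ_{CC} = 0.00313 m/kN.
Compatibility — the beam at C must follow the support down by 0.01 m: δ_0 − R_C·δ_{CC} = 0.01, so R_C = (0.047348 − 0.01)/0.00313 = 11.93 kN.
Vertical equilibrium: R_A = ΣP − R_C = 176 − 11.93 = 164.1 kN.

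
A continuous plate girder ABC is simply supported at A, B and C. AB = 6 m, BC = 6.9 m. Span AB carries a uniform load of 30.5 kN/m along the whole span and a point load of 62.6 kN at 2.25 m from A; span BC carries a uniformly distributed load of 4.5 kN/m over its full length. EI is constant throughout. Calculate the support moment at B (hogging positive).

Take M_B as the redundant. Released structure: two simple spans AB and BC with a hinge at B.
Rotations at B on the released spans (each span's end-slope, ×1/EI):
  span AB: UDL 30.5: wL³/(24EI) = 274.5/EI
  span AB: point load 62.6 at a = 2.25: Pab(L + a)/(6LEI) = 121/EI
  span BC: UDL 4.5: wL³/(24EI) = 61.6/EI
  relative rotation θ_0 = (395.5 + 61.6)/EI = 457.1/EI
A unit hogging moment at B produces rotation L₁/(3EI) + L₂/(3EI) = 4.3/EI.
Compatibility: M_B·(L₁+L₂)/(3EI) = θ_0, giving M_B = 106.3 kN·m (hogging).

M_B = 106.3 kN·m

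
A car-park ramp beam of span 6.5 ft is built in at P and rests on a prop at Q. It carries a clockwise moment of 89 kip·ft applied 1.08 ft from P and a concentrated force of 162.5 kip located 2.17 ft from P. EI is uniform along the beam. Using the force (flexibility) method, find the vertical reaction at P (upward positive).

Take the reaction at Q as the redundant and release it; the primary structure is a cantilever fixed at P.
Free-end deflection of the primary structure under the applied loading (downward +):
  clockwise couple 89 at a = 1.08: M₀a(2L − a)/(2EI) = 572.9/EI
  point load 162.5 at a = 2.17: Pa²(3L − a)/(6EI) = 2210/EI
  δ_0 = 2783/EI
Flexibility coefficient — unit upward force at Q: δ_{QQ} = L³/(3EI) = 91.54/EI.
Compatibility at Q: δ_0 − R_Q·δ_{QQ} = 0, so R_Q = 2783/91.54 = 30.4 kip.
Vertical equilibrium: R_P = ΣP − R_Q = 162.5 − 30.4 = 132.1 kip.

R_P = 132.1 kip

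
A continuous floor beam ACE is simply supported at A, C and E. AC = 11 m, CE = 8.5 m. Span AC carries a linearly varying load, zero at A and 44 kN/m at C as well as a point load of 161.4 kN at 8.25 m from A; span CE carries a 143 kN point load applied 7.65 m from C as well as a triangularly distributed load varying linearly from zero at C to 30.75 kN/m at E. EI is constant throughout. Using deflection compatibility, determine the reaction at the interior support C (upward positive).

R_C = 433.5 kN

Take M_C as the redundant. Released structure: two simple spans AC and CE with a hinge at C.
End slopes at the hinge C, treating each span as simply supported:
  span AC: triangular load, peak 44: w₀L³/(45EI) = 1301/EI
  span AC: point load 161.4 at a = 8.25: Pab(L + a)/(6LEI) = 1068/EI
  span CE: point load 143 at a = 7.65: Pab(L + b)/(6LEI) = 170.5/EI
  span CE: triangular load, peak 30.75: 7w₀L³/(360EI) = 367.2/EI
  relative rotation θ_0 = (2369 + 537.7)/EI = 2907/EI
A unit hogging moment at C produces rotation L₁/(3EI) + L₂/(3EI) = 6.5/EI.
Slope continuity at C: θ_0 = M_C·6.5/EI, so M_C = 2907/6.5 = 447.2 kN·m (hogging).
Span AC, ΣM about A with M_C applied at C: R_C^{AC}·11 = 3106 + 447.2, so R_C^{AC} = 323 kN and R_A = 403.4 − 323 = 80.36 kN.
Span CE, ΣM about E: R_C^{CE}·8.5 = 491.8 + 447.2, so R_C^{CE} = 110.5 kN and R_E = 273.7 − 110.5 = 163.2 kN.
R_C = 323 + 110.5 = 433.5 kN.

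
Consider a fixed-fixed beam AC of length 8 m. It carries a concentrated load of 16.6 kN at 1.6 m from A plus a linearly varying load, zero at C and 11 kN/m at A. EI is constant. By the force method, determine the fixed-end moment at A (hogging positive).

M_A = 52.2 kN·m

Take the two fixed-end moments M_A, M_C as redundants; the released structure is the simple span AC.
Simple-span end rotations at A and C under the given loads:
  at A: point load 16.6 at a = 1.6: Pab(L + b)/(6LEI) = 51/EI
  at C: point load 16.6 at a = 1.6: Pab(L + a)/(6LEI) = 34/EI
  at A: triangular load, peak 11: w₀L³/(45EI) = 125.2/EI
  at C: triangular load, peak 11: 7w₀L³/(360EI) = 109.5/EI
  θ_A0 = 176.2/EI,  θ_C0 = 143.5/EI
Flexibility coefficients: a unit moment at one end gives L/(3EI) there and L/(6EI) at the far end, so f₁₁ = f₂₂ = 2.667/EI and f₁₂ = f₂₁ = 1.333/EI.
Compatibility — zero rotation at each built-in end:
  2.667 M_A + 1.333 M_C = 176.2
  1.333 M_A + 2.667 M_C = 143.5
Solving the pair gives M_A = 52.2 kN·m and M_C = 27.72 kN·m (hogging).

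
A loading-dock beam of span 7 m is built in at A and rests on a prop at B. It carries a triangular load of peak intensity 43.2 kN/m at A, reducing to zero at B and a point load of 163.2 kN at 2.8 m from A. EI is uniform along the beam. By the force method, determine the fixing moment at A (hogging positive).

M_A = 360.5 kN·m

Release the roller at B. Primary structure: cantilever fixed at A.
Deflection at B on the released cantilever, summing each load's contribution:
  triangular load, peak 43.2 at the fixed end: w₀L⁴/(30EI) = 3457/EI
  point load 163.2 at a = 2.8: Pa²(3L − a)/(6EI) = 3881/EI
  δ_0 = 7339/EI
Tip deflection under a unit load at B: L³/(3EI) = 114.3/EI.
Compatibility at B: δ_0 − R_B·δ_{BB} = 0, so R_B = 7339/114.3 = 64.19 kN.
Moment equilibrium about A: M_A = Σ(load moments about A) − R_B·L = 809.8 − 64.19×7 = 360.5 kN·m.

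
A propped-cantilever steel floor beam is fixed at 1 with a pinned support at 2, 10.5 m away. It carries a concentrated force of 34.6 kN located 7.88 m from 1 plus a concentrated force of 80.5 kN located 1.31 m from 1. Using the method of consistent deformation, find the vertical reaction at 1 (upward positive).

R_1 = 91.38 kN

Take the reaction at 2 as the redundant and release it; the primary structure is a cantilever fixed at 1.
Primary-structure tip deflection at 2 by superposition:
  point load 34.6 at a = 7.88: Pa²(3L − a)/(6EI) = 8458/EI
  point load 80.5 at a = 1.31: Pa²(3L − a)/(6EI) = 695.1/EI
  δ_0 = 9153/EI
Flexibility coefficient — unit upward force at 2: δ_{22} = L³/(3EI) = 385.9/EI.
The prop prevents deflection at 2: R_2 = δ_0/δ_{22} = 9153/385.9 = 23.72 kN.
Vertical equilibrium: R_1 = ΣP − R_2 = 115.1 − 23.72 = 91.38 kN.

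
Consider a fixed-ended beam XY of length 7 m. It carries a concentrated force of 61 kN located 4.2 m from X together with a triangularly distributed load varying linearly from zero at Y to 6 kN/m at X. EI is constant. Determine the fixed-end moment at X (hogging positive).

Release both end moments; the primary structure is a simply-supported span XY with redundants M_X and M_Y.
On the primary (simply-supported) span, the end slopes from the loading are:
  at X: point load 61 at a = 4.2: Pab(L + b)/(6LEI) = 167.4/EI
  at Y: point load 61 at a = 4.2: Pab(L + a)/(6LEI) = 191.3/EI
  at X: triangular load, peak 6: w₀L³/(45EI) = 45.73/EI
  at Y: triangular load, peak 6: 7w₀L³/(360EI) = 40.02/EI
  θ_X0 = 213.1/EI,  θ_Y0 = 231.3/EI
Flexibility coefficients: a unit moment at one end gives L/(3EI) there and L/(6EI) at the far end, so f₁₁ = f₂₂ = 2.333/EI and f₁₂ = f₂₁ = 1.167/EI.
Compatibility — zero rotation at each built-in end:
  2.333 M_X + 1.167 M_Y = 213.1
  1.167 M_X + 2.333 M_Y = 231.3
Solving the pair gives M_X = 55.69 kN·m and M_Y = 71.29 kN·m (hogging).

M_X = 55.69 kN·m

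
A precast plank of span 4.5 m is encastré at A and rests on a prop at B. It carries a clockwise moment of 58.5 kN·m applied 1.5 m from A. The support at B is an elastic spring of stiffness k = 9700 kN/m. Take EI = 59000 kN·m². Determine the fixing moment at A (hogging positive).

M_A = 17.88 kN·m

Choose R_B as the redundant. The primary structure is the cantilever fixed at A.
Free-end deflection of the primary structure under the applied loading (downward +):
  clockwise couple 58.5 at a = 1.5: M₀a(2L − a)/(2EI) = 329.1/EI
Flexibility coefficient — unit upward force at B: δ_{BB} = L³/(3EI) = 30.38/EI.
With EI = 59000 kN·m²: δ_0 = 0.005577 m and δ_{BB} = 0.000515 m/kN.
Compatibility — the spring shortens by R_B/k under the reaction it provides: δ_0 − R_B·δ_{BB} = R_B/k. With 1/k = 0.000103 m/kN, R_B = δ_0 / (δ_{BB} + 1/k) = 0.005577 / (0.000515 + 0.000103) = 9.026 kN.
Moment equilibrium about A: M_A = Σ(load moments about A) − R_B·L = 58.5 − 9.026×4.5 = 17.88 kN·m.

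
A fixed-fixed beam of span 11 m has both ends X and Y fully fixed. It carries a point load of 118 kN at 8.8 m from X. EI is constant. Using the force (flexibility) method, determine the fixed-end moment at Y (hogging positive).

Release both end moments; the primary structure is a simply-supported span XY with redundants M_X and M_Y.
End rotations of the released simple span under the applied load (×1/EI):
  at X: point load 118 at a = 8.8: Pab(L + b)/(6LEI) = 456.9/EI
  at Y: point load 118 at a = 8.8: Pab(L + a)/(6LEI) = 685.3/EI
  θ_X0 = 456.9/EI,  θ_Y0 = 685.3/EI
Flexibility coefficients: a unit moment at one end gives L/(3EI) there and L/(6EI) at the far end, so f₁₁ = f₂₂ = 3.667/EI and f₁₂ = f₂₁ = 1.833/EI.
Compatibility — zero rotation at each built-in end:
  3.667 M_X + 1.833 M_Y = 456.9
  1.833 M_X + 3.667 M_Y = 685.3
Solving the pair gives M_X = 41.54 kN·m and M_Y = 166.1 kN·m (hogging).

M_Y = 166.1 kN·m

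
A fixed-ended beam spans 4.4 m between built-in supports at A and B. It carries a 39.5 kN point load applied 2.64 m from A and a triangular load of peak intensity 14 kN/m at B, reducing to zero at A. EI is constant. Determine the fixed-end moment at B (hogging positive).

Take the two fixed-end moments M_A, M_B as redundants; the released structure is the simple span AB.
End rotations of the released simple span under the applied load (×1/EI):
  at A: point load 39.5 at a = 2.64: Pab(L + b)/(6LEI) = 42.82/EI
  at B: point load 39.5 at a = 2.64: Pab(L + a)/(6LEI) = 48.94/EI
  at A: triangular load, peak 14: 7w₀L³/(360EI) = 23.19/EI
  at B: triangular load, peak 14: w₀L³/(45EI) = 26.5/EI
  θ_A0 = 66.01/EI,  θ_B0 = 75.44/EI
Flexibility coefficients: a unit moment at one end gives L/(3EI) there and L/(6EI) at the far end, so f₁₁ = f₂₂ = 1.467/EI and f₁₂ = f₂₁ = 0.7333/EI.
Compatibility — zero rotation at each built-in end:
  1.467 M_A + 0.7333 M_B = 66.01
  0.7333 M_A + 1.467 M_B = 75.44
Solving the pair gives M_A = 25.72 kN·m and M_B = 38.58 kN·m (hogging).

M_B = 38.58 kN·m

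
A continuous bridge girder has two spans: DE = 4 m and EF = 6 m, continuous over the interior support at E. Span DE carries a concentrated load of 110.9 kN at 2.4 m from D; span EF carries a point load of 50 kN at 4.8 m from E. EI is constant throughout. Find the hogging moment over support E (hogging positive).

M_E = 51.35 kN·m

Release continuity at E by inserting a hinge; the redundant is the internal moment M_E. The primary structure is two simply-supported spans DE and EF.
Rotations at E on the released spans (each span's end-slope, ×1/EI):
  span DE: point load 110.9 at a = 2.4: Pab(L + a)/(6LEI) = 113.6/EI
  span EF: point load 50 at a = 4.8: Pab(L + b)/(6LEI) = 57.6/EI
  relative rotation θ_0 = (113.6 + 57.6)/EI = 171.2/EI
A unit hogging moment at E produces rotation L₁/(3EI) + L₂/(3EI) = 3.333/EI.
Compatibility: M_E·(L₁+L₂)/(3EI) = θ_0, giving M_E = 51.35 kN·m (hogging).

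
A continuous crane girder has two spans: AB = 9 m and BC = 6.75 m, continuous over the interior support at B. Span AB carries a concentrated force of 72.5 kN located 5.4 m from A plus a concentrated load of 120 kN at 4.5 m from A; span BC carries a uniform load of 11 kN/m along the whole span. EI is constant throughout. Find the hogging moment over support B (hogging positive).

Release continuity at B by inserting a hinge; the redundant is the internal moment M_B. The primary structure is two simply-supported spans AB and BC.
End slopes at the hinge B, treating each span as simply supported:
  span AB: point load 72.5 at a = 5.4: Pab(L + a)/(6LEI) = 375.8/EI
  span AB: point load 120 at a = 4.5: Pab(L + a)/(6LEI) = 607.5/EI
  span BC: UDL 11: wL³/(24EI) = 141/EI
  relative rotation θ_0 = (983.3 + 141)/EI = 1124/EI
A unit hogging moment at B produces rotation L₁/(3EI) + L₂/(3EI) = 5.25/EI.
Compatibility: M_B·(L₁+L₂)/(3EI) = θ_0, giving M_B = 214.2 kN·m (hogging).

M_B = 214.2 kN·m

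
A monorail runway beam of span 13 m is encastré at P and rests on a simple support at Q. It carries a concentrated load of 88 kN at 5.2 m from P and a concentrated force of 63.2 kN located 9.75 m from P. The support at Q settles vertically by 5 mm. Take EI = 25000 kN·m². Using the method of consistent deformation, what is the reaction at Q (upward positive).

R_Q = 58.13 kN

Release the roller at Q. Primary structure: cantilever fixed at P.
Primary-structure tip deflection at Q by superposition:
  point load 88 at a = 5.2: Pa²(3L − a)/(6EI) = 13405/EI
  point load 63.2 at a = 9.75: Pa²(3L − a)/(6EI) = 29289/EI
  δ_0 = 42693/EI
Flexibility coefficient — unit upward force at Q: δ_{QQ} = L³/(3EI) = 732.3/EI.
With EI = 25000 kN·m²: δ_0 = 1.7077 m and δ_{QQ} = 0.029293 m/kN.
Compatibility — the beam at Q must follow the support down by 0.005 m: δ_0 − R_Q·δ_{QQ} = 0.005, so R_Q = (1.7077 − 0.005)/0.029293 = 58.13 kN.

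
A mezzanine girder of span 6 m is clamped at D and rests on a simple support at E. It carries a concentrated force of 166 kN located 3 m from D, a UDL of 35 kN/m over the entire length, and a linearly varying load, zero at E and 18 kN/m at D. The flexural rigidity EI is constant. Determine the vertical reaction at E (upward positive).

R_E = 141.4 kN

Take the reaction at E as the redundant and release it; the primary structure is a cantilever fixed at D.
Free-end deflection of the primary structure under the applied loading (downward +):
  point load 166 at a = 3: Pa²(3L − a)/(6EI) = 3735/EI
  UDL 35: wL⁴/(8EI) = 5670/EI
  triangular load, peak 18 at the fixed end: w₀L⁴/(30EI) = 777.6/EI
  δ_0 = 10183/EI
Tip deflection under a unit load at E: L³/(3EI) = 72/EI.
Compatibility at E: δ_0 − R_E·δ_{EE} = 0, so R_E = 10183/72 = 141.4 kN.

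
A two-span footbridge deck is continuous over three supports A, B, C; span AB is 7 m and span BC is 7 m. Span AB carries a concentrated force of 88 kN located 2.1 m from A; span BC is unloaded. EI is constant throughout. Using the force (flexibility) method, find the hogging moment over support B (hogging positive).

Release continuity at B by inserting a hinge; the redundant is the internal moment M_B. The primary structure is two simply-supported spans AB and BC.
Discontinuity in slope at B on the released structure — sum the simple-span end rotations:
  span AB: point load 88 at a = 2.1: Pab(L + a)/(6LEI) = 196.2/EI
  relative rotation θ_0 = (196.2 + 0)/EI = 196.2/EI
A unit hogging moment at B produces rotation L₁/(3EI) + L₂/(3EI) = 4.667/EI.
Slope continuity at B: θ_0 = M_B·4.667/EI, so M_B = 196.2/4.667 = 42.04 kN·m (hogging).

M_B = 42.04 kN·m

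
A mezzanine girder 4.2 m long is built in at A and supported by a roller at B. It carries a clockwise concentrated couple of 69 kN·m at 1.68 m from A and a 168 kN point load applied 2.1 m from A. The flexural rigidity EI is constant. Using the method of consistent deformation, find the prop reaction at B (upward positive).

R_B = 68.27 kN

Choose R_B as the redundant. The primary structure is the cantilever fixed at A.
Downward deflection at the released point B due to the loads:
  clockwise couple 69 at a = 1.68: M₀a(2L − a)/(2EI) = 389.5/EI
  point load 168 at a = 2.1: Pa²(3L − a)/(6EI) = 1297/EI
  δ_0 = 1686/EI
Tip deflection under a unit load at B: L³/(3EI) = 24.7/EI.
The prop prevents deflection at B: R_B = δ_0/δ_{BB} = 1686/24.7 = 68.27 kN.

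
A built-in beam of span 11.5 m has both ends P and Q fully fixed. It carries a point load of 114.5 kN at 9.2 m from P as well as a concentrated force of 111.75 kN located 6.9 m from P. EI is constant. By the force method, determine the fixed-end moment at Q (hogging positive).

M_Q = 353.6 kN·m

Take the two fixed-end moments M_P, M_Q as redundants; the released structure is the simple span PQ.
End rotations of the released simple span under the applied load (×1/EI):
  at P: point load 114.5 at a = 9.2: Pab(L + b)/(6LEI) = 484.6/EI
  at Q: point load 114.5 at a = 9.2: Pab(L + a)/(6LEI) = 726.8/EI
  at P: point load 111.75 at a = 6.9: Pab(L + b)/(6LEI) = 827.6/EI
  at Q: point load 111.75 at a = 6.9: Pab(L + a)/(6LEI) = 945.9/EI
  θ_P0 = 1312/EI,  θ_Q0 = 1673/EI
Flexibility coefficients: a unit moment at one end gives L/(3EI) there and L/(6EI) at the far end, so f₁₁ = f₂₂ = 3.833/EI and f₁₂ = f₂₁ = 1.917/EI.
Compatibility — zero rotation at each built-in end:
  3.833 M_P + 1.917 M_Q = 1312
  1.917 M_P + 3.833 M_Q = 1673
Solving the pair gives M_P = 165.5 kN·m and M_Q = 353.6 kN·m (hogging).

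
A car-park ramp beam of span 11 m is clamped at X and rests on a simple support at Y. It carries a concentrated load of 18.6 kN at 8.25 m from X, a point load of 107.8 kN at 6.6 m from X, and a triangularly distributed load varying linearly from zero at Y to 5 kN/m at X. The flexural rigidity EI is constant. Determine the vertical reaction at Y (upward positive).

R_Y = 63.84 kN

Take the reaction at Y as the redundant and release it; the primary structure is a cantilever fixed at X.
Downward deflection at the released point Y due to the loads:
  point load 18.6 at a = 8.25: Pa²(3L − a)/(6EI) = 5222/EI
  point load 107.8 at a = 6.6: Pa²(3L − a)/(6EI) = 20661/EI
  triangular load, peak 5 at the fixed end: w₀L⁴/(30EI) = 2440/EI
  δ_0 = 28324/EI
Tip deflection under a unit load at Y: L³/(3EI) = 443.7/EI.
Compatibility at Y: δ_0 − R_Y·δ_{YY} = 0, so R_Y = 28324/443.7 = 63.84 kN.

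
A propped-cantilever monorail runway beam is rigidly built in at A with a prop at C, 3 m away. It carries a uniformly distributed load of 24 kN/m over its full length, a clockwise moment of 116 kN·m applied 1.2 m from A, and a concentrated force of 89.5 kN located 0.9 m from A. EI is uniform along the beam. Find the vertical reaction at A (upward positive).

Remove the prop at C; the released (primary) structure is a cantilever built in at A.
Free-end deflection of the primary structure under the applied loading (downward +):
  UDL 24: wL⁴/(8EI) = 243/EI
  clockwise couple 116 at a = 1.2: M₀a(2L − a)/(2EI) = 334.1/EI
  point load 89.5 at a = 0.9: Pa²(3L − a)/(6EI) = 97.87/EI
  δ_0 = 674.9/EI
Flexibility coefficient — unit upward force at C: δ_{CC} = L³/(3EI) = 9/EI.
The prop prevents deflection at C: R_C = δ_0/δ_{CC} = 674.9/9 = 74.99 kN.
Vertical equilibrium: R_A = ΣP − R_C = 161.5 − 74.99 = 86.51 kN.

R_A = 86.51 kN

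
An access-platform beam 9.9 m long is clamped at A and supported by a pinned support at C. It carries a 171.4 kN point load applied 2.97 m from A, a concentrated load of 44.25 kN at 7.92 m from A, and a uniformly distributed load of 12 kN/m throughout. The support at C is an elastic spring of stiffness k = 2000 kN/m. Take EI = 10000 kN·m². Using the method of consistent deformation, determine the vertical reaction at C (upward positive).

Take the reaction at C as the redundant and release it; the primary structure is a cantilever fixed at A.
Primary-structure tip deflection at C by superposition:
  point load 171.4 at a = 2.97: Pa²(3L − a)/(6EI) = 6736/EI
  point load 44.25 at a = 7.92: Pa²(3L − a)/(6EI) = 10076/EI
  UDL 12: wL⁴/(8EI) = 14409/EI
  δ_0 = 31220/EI
Flexibility coefficient — unit upward force at C: δ_{CC} = L³/(3EI) = 323.4/EI.
With EI = 10000 kN·m²: δ_0 = 3.122 m and δ_{CC} = 0.032343 m/kN.
Compatibility — the spring shortens by R_C/k under the reaction it provides: δ_0 − R_C·δ_{CC} = R_C/k. With 1/k = 0.0005 m/kN, R_C = δ_0 / (δ_{CC} + 1/k) = 3.122 / (0.032343 + 0.0005) = 95.06 kN.

R_C = 95.06 kN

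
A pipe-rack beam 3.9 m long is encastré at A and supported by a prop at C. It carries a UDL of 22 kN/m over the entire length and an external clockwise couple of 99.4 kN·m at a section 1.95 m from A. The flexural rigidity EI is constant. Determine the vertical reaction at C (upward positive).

Release the roller at C. Primary structure: cantilever fixed at A.
Deflection at C on the released cantilever, summing each load's contribution:
  UDL 22: wL⁴/(8EI) = 636.2/EI
  clockwise couple 99.4 at a = 1.95: M₀a(2L − a)/(2EI) = 567/EI
  δ_0 = 1203/EI
Tip deflection under a unit load at C: L³/(3EI) = 19.77/EI.
The prop prevents deflection at C: R_C = δ_0/δ_{CC} = 1203/19.77 = 60.85 kN.

R_C = 60.85 kN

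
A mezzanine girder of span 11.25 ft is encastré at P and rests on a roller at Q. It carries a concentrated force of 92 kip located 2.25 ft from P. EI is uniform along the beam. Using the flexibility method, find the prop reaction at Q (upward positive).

Take the reaction at Q as the redundant and release it; the primary structure is a cantilever fixed at P.
Deflection at Q on the released cantilever, summing each load's contribution:
  point load 92 at a = 2.25: Pa²(3L − a)/(6EI) = 2445/EI
Tip deflection under a unit load at Q: L³/(3EI) = 474.6/EI.
The prop prevents deflection at Q: R_Q = δ_0/δ_{QQ} = 2445/474.6 = 5.152 kip.

R_Q = 5.152 kip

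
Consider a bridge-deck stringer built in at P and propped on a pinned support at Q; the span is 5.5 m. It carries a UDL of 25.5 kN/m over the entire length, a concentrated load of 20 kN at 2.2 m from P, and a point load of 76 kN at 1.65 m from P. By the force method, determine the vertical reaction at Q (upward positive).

Release the roller at Q. Primary structure: cantilever fixed at P.
Free-end deflection of the primary structure under the applied loading (downward +):
  UDL 25.5: wL⁴/(8EI) = 2917/EI
  point load 20 at a = 2.2: Pa²(3L − a)/(6EI) = 230.7/EI
  point load 76 at a = 1.65: Pa²(3L − a)/(6EI) = 512.1/EI
  δ_0 = 3660/EI
Tip deflection under a unit load at Q: L³/(3EI) = 55.46/EI.
The prop prevents deflection at Q: R_Q = δ_0/δ_{QQ} = 3660/55.46 = 65.99 kN.

R_Q = 65.99 kN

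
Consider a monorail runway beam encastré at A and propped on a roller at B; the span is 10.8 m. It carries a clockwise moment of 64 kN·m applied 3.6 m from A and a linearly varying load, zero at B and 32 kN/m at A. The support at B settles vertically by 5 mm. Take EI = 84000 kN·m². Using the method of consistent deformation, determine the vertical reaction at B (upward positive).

Release the roller at B. Primary structure: cantilever fixed at A.
Downward deflection at the released point B due to the loads:
  clockwise couple 64 at a = 3.6: M₀a(2L − a)/(2EI) = 2074/EI
  triangular load, peak 32 at the fixed end: w₀L⁴/(30EI) = 14512/EI
  δ_0 = 16585/EI
Flexibility coefficient — unit upward force at B: δ_{BB} = L³/(3EI) = 419.9/EI.
With EI = 84000 kN·m²: δ_0 = 0.19745 m and δ_{BB} = 0.004999 m/kN.
Compatibility — the beam at B must follow the support down by 0.005 m: δ_0 − R_B·δ_{BB} = 0.005, so R_B = (0.19745 − 0.005)/0.004999 = 38.5 kN.

R_B = 38.5 kN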